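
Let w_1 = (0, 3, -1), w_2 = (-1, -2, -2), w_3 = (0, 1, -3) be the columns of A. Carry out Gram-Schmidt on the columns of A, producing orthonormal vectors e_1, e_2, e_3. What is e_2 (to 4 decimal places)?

w_1 = (0, 3, -1); ‖w_1‖ = 3.1623, so e_1 = (0.0000, 0.9487, -0.3162).
e_1·w_2 = 0.0000·(-1) + 0.9487·(-2) + (-0.3162)·(-2) = -1.2649.
u_2 = w_2 + 1.2649·e_1 = (-1.0000, -0.8000, -2.4000).
‖u_2‖ = 2.7203, so e_2 = (-0.3676, -0.2941, -0.8823).

e_2 = (-0.3676, -0.2941, -0.8823)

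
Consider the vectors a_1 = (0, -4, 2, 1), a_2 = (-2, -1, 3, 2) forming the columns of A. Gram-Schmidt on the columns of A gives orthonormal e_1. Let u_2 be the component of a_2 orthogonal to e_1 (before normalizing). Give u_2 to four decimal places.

u_2 = (-2.0000, 1.2857, 1.8571, 1.4286)

e_1 = a_1/‖a_1‖ = (0, -4, 2, 1)/4.5826 = (0.0000, -0.8729, 0.4364, 0.2182).
r_{12} = e_1·a_2 = 2.6186.
u_2 = a_2 − 2.6186·e_1 = (-2.0000, 1.2857, 1.8571, 1.4286).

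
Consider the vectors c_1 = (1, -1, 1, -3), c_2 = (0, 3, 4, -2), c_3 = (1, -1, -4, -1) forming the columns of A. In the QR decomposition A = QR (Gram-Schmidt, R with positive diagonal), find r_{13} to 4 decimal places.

r_{13} = 0.2887

c_1 = (1, -1, 1, -3); ‖c_1‖ = 3.4641, so e_1 = (0.2887, -0.2887, 0.2887, -0.8660).
r_{13} = e_1·c_3 = 0.2887.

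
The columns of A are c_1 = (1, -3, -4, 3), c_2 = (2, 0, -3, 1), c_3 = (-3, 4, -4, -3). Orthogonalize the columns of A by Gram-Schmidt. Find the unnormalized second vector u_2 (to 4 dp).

u_2 = (1.5143, 1.4571, -1.0571, -0.4571)

c_1 = (1, -3, -4, 3); ‖c_1‖ = 5.9161, so q_1 = (0.1690, -0.5071, -0.6761, 0.5071).
q_1·c_2 = 0.1690·2 + (-0.5071)·0 + (-0.6761)·(-3) + 0.5071·1 = 2.8735.
u_2 = c_2 − 2.8735·q_1 = (1.5143, 1.4571, -1.0571, -0.4571).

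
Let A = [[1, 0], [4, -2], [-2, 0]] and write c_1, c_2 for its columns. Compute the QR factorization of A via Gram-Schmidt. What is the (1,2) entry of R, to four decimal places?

r_{12} = -1.7457

q_1 = c_1/‖c_1‖ = (1, 4, -2)/4.5826 = (0.2182, 0.8729, -0.4364).
r_{12} = q_1·c_2 = -1.7457.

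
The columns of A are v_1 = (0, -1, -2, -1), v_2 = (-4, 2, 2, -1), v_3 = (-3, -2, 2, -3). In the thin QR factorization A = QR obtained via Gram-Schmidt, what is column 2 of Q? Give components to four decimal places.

v_1 = (0, -1, -2, -1); ‖v_1‖ = 2.4495, so q_1 = (0.0000, -0.4082, -0.8165, -0.4082).
q_1·v_2 = 0.0000·(-4) + (-0.4082)·2 + (-0.8165)·2 + (-0.4082)·(-1) = -2.0412.
u_2 = v_2 + 2.0412·q_1 = (-4.0000, 1.1667, 0.3333, -1.8333).
‖u_2‖ = 4.5644, so q_2 = (-0.8764, 0.2556, 0.0730, -0.4017).

q_2 = (-0.8764, 0.2556, 0.0730, -0.4017)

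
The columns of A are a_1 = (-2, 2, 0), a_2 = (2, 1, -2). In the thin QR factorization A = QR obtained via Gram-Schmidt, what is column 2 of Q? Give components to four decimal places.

q_2 = (0.5145, 0.5145, -0.6860)

q_1 = a_1/‖a_1‖ = (-2, 2, 0)/2.8284 = (-0.7071, 0.7071, 0.0000).
r_{12} = q_1·a_2 = -0.7071.
u_2 = a_2 + 0.7071·q_1 = (1.5000, 1.5000, -2.0000).
‖u_2‖ = 2.9155, so q_2 = (0.5145, 0.5145, -0.6860).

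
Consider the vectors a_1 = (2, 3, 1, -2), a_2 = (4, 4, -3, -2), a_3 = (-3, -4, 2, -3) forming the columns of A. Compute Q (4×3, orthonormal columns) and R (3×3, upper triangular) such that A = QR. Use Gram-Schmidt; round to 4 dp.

Q = [[0.4714, 0.3681, -0.1273], [0.7071, 0.1104, -0.4390], [0.2357, -0.9203, -0.1734], [-0.4714, 0.0736, -0.8724]], R = [[4.2426, 4.9497, -2.3570], [0.0000, 4.5277, -3.6074], [0.0000, 0.0000, 4.4080]]

a_1 = (2, 3, 1, -2); ‖a_1‖ = 4.2426, so q_1 = (0.4714, 0.7071, 0.2357, -0.4714).
q_1·a_2 = 0.4714·4 + 0.7071·4 + 0.2357·(-3) + (-0.4714)·(-2) = 4.9497.
u_2 = a_2 − 4.9497·q_1 = (1.6667, 0.5000, -4.1667, 0.3333).
‖u_2‖ = 4.5277, so q_2 = (0.3681, 0.1104, -0.9203, 0.0736).
q_1·a_3 = 0.4714·(-3) + 0.7071·(-4) + 0.2357·2 + (-0.4714)·(-3) = -2.3570; q_2·a_3 = 0.3681·(-3) + 0.1104·(-4) + (-0.9203)·2 + 0.0736·(-3) = -3.6074.
u_3 = a_3 + 2.3570·q_1 + 3.6074·q_2 = (-0.5610, -1.9350, -0.7642, -3.8455).
‖u_3‖ = 4.4080, so q_3 = (-0.1273, -0.4390, -0.1734, -0.8724).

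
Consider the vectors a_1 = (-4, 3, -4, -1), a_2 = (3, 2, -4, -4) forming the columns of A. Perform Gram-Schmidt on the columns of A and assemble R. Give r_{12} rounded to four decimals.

q_1 = a_1/‖a_1‖ = (-4, 3, -4, -1)/6.4807 = (-0.6172, 0.4629, -0.6172, -0.1543).
r_{12} = q_1·a_2 = 2.1602.

r_{12} = 2.1602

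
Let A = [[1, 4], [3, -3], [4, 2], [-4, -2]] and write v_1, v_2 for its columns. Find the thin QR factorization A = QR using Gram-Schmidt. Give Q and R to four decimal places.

Q = [[0.1543, 0.6811], [0.4629, -0.6898], [0.6172, 0.1735], [-0.6172, -0.1735]], R = [[6.4807, 1.6973], [0.0000, 5.4881]]

e_1 = v_1/‖v_1‖ = (1, 3, 4, -4)/6.4807 = (0.1543, 0.4629, 0.6172, -0.6172).
r_{12} = e_1·v_2 = 1.6973.
u_2 = v_2 − 1.6973·e_1 = (3.7381, -3.7857, 0.9524, -0.9524).
‖u_2‖ = 5.4881, so e_2 = (0.6811, -0.6898, 0.1735, -0.1735).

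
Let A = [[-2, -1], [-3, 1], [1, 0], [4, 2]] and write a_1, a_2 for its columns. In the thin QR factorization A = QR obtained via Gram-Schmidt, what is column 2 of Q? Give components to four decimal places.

e_2 = (-0.2552, 0.8135, -0.1117, 0.5105)

a_1 = (-2, -3, 1, 4); ‖a_1‖ = 5.4772, so e_1 = (-0.3651, -0.5477, 0.1826, 0.7303).
e_1·a_2 = (-0.3651)·(-1) + (-0.5477)·1 + 0.1826·0 + 0.7303·2 = 1.2780.
u_2 = a_2 − 1.2780·e_1 = (-0.5333, 1.7000, -0.2333, 1.0667).
‖u_2‖ = 2.0897, so e_2 = (-0.2552, 0.8135, -0.1117, 0.5105).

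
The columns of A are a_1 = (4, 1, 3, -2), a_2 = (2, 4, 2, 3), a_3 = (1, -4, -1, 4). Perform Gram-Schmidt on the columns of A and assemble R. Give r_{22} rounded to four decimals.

r_{22} = 5.3104

a_1 = (4, 1, 3, -2); ‖a_1‖ = 5.4772, so e_1 = (0.7303, 0.1826, 0.5477, -0.3651).
e_1·a_2 = 0.7303·2 + 0.1826·4 + 0.5477·2 + (-0.3651)·3 = 2.1909.
u_2 = a_2 − 2.1909·e_1 = (0.4000, 3.6000, 0.8000, 3.8000).
r_{22} = ‖u_2‖ = 5.3104.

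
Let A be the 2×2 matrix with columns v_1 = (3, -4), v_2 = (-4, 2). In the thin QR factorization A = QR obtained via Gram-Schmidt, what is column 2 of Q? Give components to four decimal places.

q_1 = v_1/‖v_1‖ = (3, -4)/5.0000 = (0.6000, -0.8000).
r_{12} = q_1·v_2 = -4.0000.
u_2 = v_2 + 4.0000·q_1 = (-1.6000, -1.2000).
‖u_2‖ = 2.0000, so q_2 = (-0.8000, -0.6000).

q_2 = (-0.8000, -0.6000)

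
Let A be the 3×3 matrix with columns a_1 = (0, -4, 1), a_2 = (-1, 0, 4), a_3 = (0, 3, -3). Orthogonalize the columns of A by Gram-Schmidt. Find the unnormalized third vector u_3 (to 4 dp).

u_3 = (-0.5275, -0.0330, -0.1319)

e_1 = a_1/‖a_1‖ = (0, -4, 1)/4.1231 = (0.0000, -0.9701, 0.2425).
r_{12} = e_1·a_2 = 0.9701.
u_2 = a_2 − 0.9701·e_1 = (-1.0000, 0.9412, 3.7647).
‖u_2‖ = 4.0073, so e_2 = (-0.2495, 0.2349, 0.9395).
r_{13} = e_1·a_3 = -3.6380; r_{23} = e_2·a_3 = -2.1138.
u_3 = a_3 + 3.6380·e_1 + 2.1138·e_2 = (-0.5275, -0.0330, -0.1319).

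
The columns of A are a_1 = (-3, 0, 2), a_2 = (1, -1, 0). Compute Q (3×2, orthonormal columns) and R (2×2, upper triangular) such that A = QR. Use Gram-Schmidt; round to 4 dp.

e_1 = a_1/‖a_1‖ = (-3, 0, 2)/3.6056 = (-0.8321, 0.0000, 0.5547).
r_{12} = e_1·a_2 = -0.8321.
u_2 = a_2 + 0.8321·e_1 = (0.3077, -1.0000, 0.4615).
‖u_2‖ = 1.1435, so e_2 = (0.2691, -0.8745, 0.4036).

Q = [[-0.8321, 0.2691], [0.0000, -0.8745], [0.5547, 0.4036]], R = [[3.6056, -0.8321], [0.0000, 1.1435]]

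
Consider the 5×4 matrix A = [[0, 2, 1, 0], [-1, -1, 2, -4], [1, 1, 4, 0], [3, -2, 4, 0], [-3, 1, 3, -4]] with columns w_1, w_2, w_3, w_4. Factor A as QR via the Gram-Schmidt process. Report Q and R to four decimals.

w_1 = (0, -1, 1, 3, -3); ‖w_1‖ = 4.4721, so e_1 = (0.0000, -0.2236, 0.2236, 0.6708, -0.6708).
e_1·w_2 = 0.0000·2 + (-0.2236)·(-1) + 0.2236·1 + 0.6708·(-2) + (-0.6708)·1 = -1.5652.
u_2 = w_2 + 1.5652·e_1 = (2.0000, -1.3500, 1.3500, -0.9500, -0.0500).
‖u_2‖ = 2.9240, so e_2 = (0.6840, -0.4617, 0.4617, -0.3249, -0.0171).
e_1·w_3 = 0.0000·1 + (-0.2236)·2 + 0.2236·4 + 0.6708·4 + (-0.6708)·3 = 1.1180; e_2·w_3 = 0.6840·1 + (-0.4617)·2 + 0.4617·4 + (-0.3249)·4 + (-0.0171)·3 = 0.2565.
u_3 = w_3 − 1.1180·e_1 − 0.2565·e_2 = (0.8246, 2.3684, 3.6316, 3.3333, 3.7544).
‖u_3‖ = 6.6846, so e_3 = (0.1234, 0.3543, 0.5433, 0.4987, 0.5616).
e_1·w_4 = 0.0000·0 + (-0.2236)·(-4) + 0.2236·0 + 0.6708·0 + (-0.6708)·(-4) = 3.5777; e_2·w_4 = 0.6840·0 + (-0.4617)·(-4) + 0.4617·0 + (-0.3249)·0 + (-0.0171)·(-4) = 1.9152; e_3·w_4 = 0.1234·0 + 0.3543·(-4) + 0.5433·0 + 0.4987·0 + 0.5616·(-4) = -3.6638.
u_4 = w_4 − 3.5777·e_1 − 1.9152·e_2 + 3.6638·e_3 = (-0.8580, -1.0177, 0.3062, 0.0492, 0.4905).
‖u_4‖ = 1.4521, so e_4 = (-0.5909, -0.7008, 0.2109, 0.0339, 0.3378).

Q = [[0.0000, 0.6840, 0.1234, -0.5909], [-0.2236, -0.4617, 0.3543, -0.7008], [0.2236, 0.4617, 0.5433, 0.2109], [0.6708, -0.3249, 0.4987, 0.0339], [-0.6708, -0.0171, 0.5616, 0.3378]], R = [[4.4721, -1.5652, 1.1180, 3.5777], [0.0000, 2.9240, 0.2565, 1.9152], [0.0000, 0.0000, 6.6846, -3.6638], [0.0000, 0.0000, 0.0000, 1.4521]]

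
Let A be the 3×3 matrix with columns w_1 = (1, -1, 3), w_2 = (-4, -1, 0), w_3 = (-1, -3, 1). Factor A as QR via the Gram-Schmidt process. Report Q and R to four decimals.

Q = [[0.3015, -0.9266, 0.2249], [-0.3015, -0.3164, -0.8994], [0.9045, 0.2034, -0.3748]], R = [[3.3166, -0.9045, 1.5076], [0.0000, 4.0227, 2.0791], [0.0000, 0.0000, 2.0987]]

w_1 = (1, -1, 3); ‖w_1‖ = 3.3166, so e_1 = (0.3015, -0.3015, 0.9045).
e_1·w_2 = 0.3015·(-4) + (-0.3015)·(-1) + 0.9045·0 = -0.9045.
u_2 = w_2 + 0.9045·e_1 = (-3.7273, -1.2727, 0.8182).
‖u_2‖ = 4.0227, so e_2 = (-0.9266, -0.3164, 0.2034).
e_1·w_3 = 0.3015·(-1) + (-0.3015)·(-3) + 0.9045·1 = 1.5076; e_2·w_3 = (-0.9266)·(-1) + (-0.3164)·(-3) + 0.2034·1 = 2.0791.
u_3 = w_3 − 1.5076·e_1 − 2.0791·e_2 = (0.4719, -1.8876, -0.7865).
‖u_3‖ = 2.0987, so e_3 = (0.2249, -0.8994, -0.3748).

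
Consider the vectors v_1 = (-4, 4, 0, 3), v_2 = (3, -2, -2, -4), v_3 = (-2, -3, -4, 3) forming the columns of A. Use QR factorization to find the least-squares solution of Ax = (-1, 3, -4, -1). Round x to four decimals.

v_1 = (-4, 4, 0, 3); ‖v_1‖ = 6.4031, so q_1 = (-0.6247, 0.6247, 0.0000, 0.4685).
q_1·v_2 = (-0.6247)·3 + 0.6247·(-2) + 0.0000·(-2) + 0.4685·(-4) = -4.9976.
u_2 = v_2 + 4.9976·q_1 = (-0.1220, 1.1220, -2.0000, -1.6585).
‖u_2‖ = 2.8327, so q_2 = (-0.0431, 0.3961, -0.7060, -0.5855).
q_1·v_3 = (-0.6247)·(-2) + 0.6247·(-3) + 0.0000·(-4) + 0.4685·3 = 0.7809; q_2·v_3 = (-0.0431)·(-2) + 0.3961·(-3) + (-0.7060)·(-4) + (-0.5855)·3 = -0.0344.
u_3 = v_3 − 0.7809·q_1 + 0.0344·q_2 = (-1.5137, -3.4742, -4.0243, 2.6140).
‖u_3‖ = 6.1147, so q_3 = (-0.2475, -0.5682, -0.6581, 0.4275).
Qᵀb = (2.0303, 4.6409, 0.7481).
Back-substitute: x_3 = 0.7481/6.1147 = 0.1223.
x_2 = (4.6409 + 0.0344·0.1223)/2.8327 = 1.6398.
x_1 = (2.0303 + 4.9976·1.6398 − 0.7809·0.1223)/6.4031 = 1.5820.

x = (1.5820, 1.6398, 0.1223)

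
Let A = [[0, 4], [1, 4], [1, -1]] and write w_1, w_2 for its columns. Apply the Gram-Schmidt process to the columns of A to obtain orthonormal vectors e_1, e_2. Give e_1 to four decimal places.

e_1 = (0.0000, 0.7071, 0.7071)

w_1 = (0, 1, 1); ‖w_1‖ = 1.4142, so e_1 = (0.0000, 0.7071, 0.7071).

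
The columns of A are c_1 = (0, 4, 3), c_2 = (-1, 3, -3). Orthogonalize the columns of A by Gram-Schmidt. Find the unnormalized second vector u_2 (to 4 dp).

c_1 = (0, 4, 3); ‖c_1‖ = 5.0000, so e_1 = (0.0000, 0.8000, 0.6000).
e_1·c_2 = 0.0000·(-1) + 0.8000·3 + 0.6000·(-3) = 0.6000.
u_2 = c_2 − 0.6000·e_1 = (-1.0000, 2.5200, -3.3600).

u_2 = (-1.0000, 2.5200, -3.3600)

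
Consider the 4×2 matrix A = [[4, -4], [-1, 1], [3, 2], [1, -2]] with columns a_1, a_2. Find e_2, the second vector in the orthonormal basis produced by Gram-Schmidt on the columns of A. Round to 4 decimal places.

e_2 = (-0.4791, 0.1198, 0.7957, -0.3508)

a_1 = (4, -1, 3, 1); ‖a_1‖ = 5.1962, so e_1 = (0.7698, -0.1925, 0.5774, 0.1925).
e_1·a_2 = 0.7698·(-4) + (-0.1925)·1 + 0.5774·2 + 0.1925·(-2) = -2.5019.
u_2 = a_2 + 2.5019·e_1 = (-2.0741, 0.5185, 3.4444, -1.5185).
‖u_2‖ = 4.3291, so e_2 = (-0.4791, 0.1198, 0.7957, -0.3508).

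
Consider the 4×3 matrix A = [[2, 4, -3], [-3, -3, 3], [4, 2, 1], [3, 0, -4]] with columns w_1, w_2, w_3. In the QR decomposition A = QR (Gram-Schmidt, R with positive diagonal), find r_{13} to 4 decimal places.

w_1 = (2, -3, 4, 3); ‖w_1‖ = 6.1644, so e_1 = (0.3244, -0.4867, 0.6489, 0.4867).
r_{13} = e_1·w_3 = -3.7311.

r_{13} = -3.7311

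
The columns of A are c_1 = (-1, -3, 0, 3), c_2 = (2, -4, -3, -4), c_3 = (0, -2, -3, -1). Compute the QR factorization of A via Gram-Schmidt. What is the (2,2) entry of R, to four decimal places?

r_{22} = 6.6925

e_1 = c_1/‖c_1‖ = (-1, -3, 0, 3)/4.3589 = (-0.2294, -0.6882, 0.0000, 0.6882).
r_{12} = e_1·c_2 = -0.4588.
u_2 = c_2 + 0.4588·e_1 = (1.8947, -4.3158, -3.0000, -3.6842).
r_{22} = ‖u_2‖ = 6.6925.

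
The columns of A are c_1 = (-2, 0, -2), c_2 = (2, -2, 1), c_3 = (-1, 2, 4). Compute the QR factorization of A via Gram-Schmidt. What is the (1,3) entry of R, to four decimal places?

r_{13} = -2.1213

e_1 = c_1/‖c_1‖ = (-2, 0, -2)/2.8284 = (-0.7071, 0.0000, -0.7071).
r_{13} = e_1·c_3 = -2.1213.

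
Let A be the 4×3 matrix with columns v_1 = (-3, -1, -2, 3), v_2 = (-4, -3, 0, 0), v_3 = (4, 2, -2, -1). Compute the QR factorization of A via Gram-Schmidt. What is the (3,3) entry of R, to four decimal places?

r_{33} = 2.3743

v_1 = (-3, -1, -2, 3); ‖v_1‖ = 4.7958, so q_1 = (-0.6255, -0.2085, -0.4170, 0.6255).
q_1·v_2 = (-0.6255)·(-4) + (-0.2085)·(-3) + (-0.4170)·0 + 0.6255·0 = 3.1277.
u_2 = v_2 − 3.1277·q_1 = (-2.0435, -2.3478, 1.3043, -1.9565).
‖u_2‖ = 3.9009, so q_2 = (-0.5238, -0.6019, 0.3344, -0.5016).
q_1·v_3 = (-0.6255)·4 + (-0.2085)·2 + (-0.4170)·(-2) + 0.6255·(-1) = -2.7107; q_2·v_3 = (-0.5238)·4 + (-0.6019)·2 + 0.3344·(-2) + (-0.5016)·(-1) = -3.4663.
u_3 = v_3 + 2.7107·q_1 + 3.4663·q_2 = (0.4886, -0.6514, -1.9714, -1.0429).
r_{33} = ‖u_3‖ = 2.3743.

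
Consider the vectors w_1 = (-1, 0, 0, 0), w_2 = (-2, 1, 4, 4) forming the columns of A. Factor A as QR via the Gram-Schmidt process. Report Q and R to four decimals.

Q = [[-1.0000, 0.0000], [0.0000, 0.1741], [0.0000, 0.6963], [0.0000, 0.6963]], R = [[1.0000, 2.0000], [0.0000, 5.7446]]

w_1 = (-1, 0, 0, 0); ‖w_1‖ = 1.0000, so q_1 = (-1.0000, 0.0000, 0.0000, 0.0000).
q_1·w_2 = (-1.0000)·(-2) + 0.0000·1 + 0.0000·4 + 0.0000·4 = 2.0000.
u_2 = w_2 − 2.0000·q_1 = (0.0000, 1.0000, 4.0000, 4.0000).
‖u_2‖ = 5.7446, so q_2 = (0.0000, 0.1741, 0.6963, 0.6963).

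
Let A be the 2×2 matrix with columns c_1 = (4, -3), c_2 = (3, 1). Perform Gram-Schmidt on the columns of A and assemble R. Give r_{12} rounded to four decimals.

c_1 = (4, -3); ‖c_1‖ = 5.0000, so q_1 = (0.8000, -0.6000).
r_{12} = q_1·c_2 = 1.8000.

r_{12} = 1.8000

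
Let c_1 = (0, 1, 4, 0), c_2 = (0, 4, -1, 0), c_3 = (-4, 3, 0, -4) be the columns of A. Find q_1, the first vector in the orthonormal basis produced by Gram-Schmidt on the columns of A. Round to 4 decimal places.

c_1 = (0, 1, 4, 0); ‖c_1‖ = 4.1231, so q_1 = (0.0000, 0.2425, 0.9701, 0.0000).

q_1 = (0.0000, 0.2425, 0.9701, 0.0000)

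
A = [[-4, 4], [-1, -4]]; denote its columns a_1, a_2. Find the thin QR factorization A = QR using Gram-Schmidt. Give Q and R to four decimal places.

a_1 = (-4, -1); ‖a_1‖ = 4.1231, so e_1 = (-0.9701, -0.2425).
e_1·a_2 = (-0.9701)·4 + (-0.2425)·(-4) = -2.9104.
u_2 = a_2 + 2.9104·e_1 = (1.1765, -4.7059).
‖u_2‖ = 4.8507, so e_2 = (0.2425, -0.9701).

Q = [[-0.9701, 0.2425], [-0.2425, -0.9701]], R = [[4.1231, -2.9104], [0.0000, 4.8507]]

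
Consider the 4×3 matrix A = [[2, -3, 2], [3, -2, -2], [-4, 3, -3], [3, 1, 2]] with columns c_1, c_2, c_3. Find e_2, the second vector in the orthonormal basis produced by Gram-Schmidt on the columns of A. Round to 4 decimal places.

e_2 = (-0.5613, -0.1013, 0.2339, 0.7874)

c_1 = (2, 3, -4, 3); ‖c_1‖ = 6.1644, so e_1 = (0.3244, 0.4867, -0.6489, 0.4867).
e_1·c_2 = 0.3244·(-3) + 0.4867·(-2) + (-0.6489)·3 + 0.4867·1 = -3.4066.
u_2 = c_2 + 3.4066·e_1 = (-1.8947, -0.3421, 0.7895, 2.6579).
‖u_2‖ = 3.3756, so e_2 = (-0.5613, -0.1013, 0.2339, 0.7874).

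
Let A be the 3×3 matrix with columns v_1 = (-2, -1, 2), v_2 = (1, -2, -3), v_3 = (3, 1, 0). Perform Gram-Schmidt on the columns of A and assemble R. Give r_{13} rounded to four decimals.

r_{13} = -2.3333

v_1 = (-2, -1, 2); ‖v_1‖ = 3.0000, so q_1 = (-0.6667, -0.3333, 0.6667).
r_{13} = q_1·v_3 = -2.3333.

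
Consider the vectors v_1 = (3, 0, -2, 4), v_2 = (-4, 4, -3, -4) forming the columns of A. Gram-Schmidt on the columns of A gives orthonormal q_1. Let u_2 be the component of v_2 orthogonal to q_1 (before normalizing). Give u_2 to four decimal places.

u_2 = (-1.7241, 4.0000, -4.5172, -0.9655)

v_1 = (3, 0, -2, 4); ‖v_1‖ = 5.3852, so q_1 = (0.5571, 0.0000, -0.3714, 0.7428).
q_1·v_2 = 0.5571·(-4) + 0.0000·4 + (-0.3714)·(-3) + 0.7428·(-4) = -4.0853.
u_2 = v_2 + 4.0853·q_1 = (-1.7241, 4.0000, -4.5172, -0.9655).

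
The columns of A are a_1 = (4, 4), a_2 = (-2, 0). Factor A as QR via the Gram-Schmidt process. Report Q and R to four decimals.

Q = [[0.7071, -0.7071], [0.7071, 0.7071]], R = [[5.6569, -1.4142], [0.0000, 1.4142]]

a_1 = (4, 4); ‖a_1‖ = 5.6569, so q_1 = (0.7071, 0.7071).
q_1·a_2 = 0.7071·(-2) + 0.7071·0 = -1.4142.
u_2 = a_2 + 1.4142·q_1 = (-1.0000, 1.0000).
‖u_2‖ = 1.4142, so q_2 = (-0.7071, 0.7071).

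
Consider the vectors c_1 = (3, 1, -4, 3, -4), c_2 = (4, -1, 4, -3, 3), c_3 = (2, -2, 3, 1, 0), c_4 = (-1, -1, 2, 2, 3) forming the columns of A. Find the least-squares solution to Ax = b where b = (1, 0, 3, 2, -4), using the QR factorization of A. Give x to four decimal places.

c_1 = (3, 1, -4, 3, -4); ‖c_1‖ = 7.1414, so e_1 = (0.4201, 0.1400, -0.5601, 0.4201, -0.5601).
e_1·c_2 = 0.4201·4 + 0.1400·(-1) + (-0.5601)·4 + 0.4201·(-3) + (-0.5601)·3 = -3.6407.
u_2 = c_2 + 3.6407·e_1 = (5.5294, -0.4902, 1.9608, -1.4706, 0.9608).
‖u_2‖ = 6.1437, so e_2 = (0.9000, -0.0798, 0.3192, -0.2394, 0.1564).
e_1·c_3 = 0.4201·2 + 0.1400·(-2) + (-0.5601)·3 + 0.4201·1 + (-0.5601)·0 = -0.7001; e_2·c_3 = 0.9000·2 + (-0.0798)·(-2) + 0.3192·3 + (-0.2394)·1 + 0.1564·0 = 2.6777.
u_3 = c_3 + 0.7001·e_1 − 2.6777·e_2 = (-0.1158, -1.6883, 1.7532, 1.9351, -0.8109).
‖u_3‖ = 3.2155, so e_3 = (-0.0360, -0.5250, 0.5452, 0.6018, -0.2522).
e_1·c_4 = 0.4201·(-1) + 0.1400·(-1) + (-0.5601)·2 + 0.4201·2 + (-0.5601)·3 = -2.5205; e_2·c_4 = 0.9000·(-1) + (-0.0798)·(-1) + 0.3192·2 + (-0.2394)·2 + 0.1564·3 = -0.1915; e_3·c_4 = (-0.0360)·(-1) + (-0.5250)·(-1) + 0.5452·2 + 0.6018·2 + (-0.2522)·3 = 2.0986.
u_4 = c_4 + 2.5205·e_1 + 0.1915·e_2 − 2.0986·e_3 = (0.3068, 0.4395, -0.4949, 1.7501, 2.1474).
‖u_4‖ = 2.8647, so e_4 = (0.1071, 0.1534, -0.1728, 0.6109, 0.7496).
Qᵀb = (1.8204, 0.7532, 3.8120, -2.1878).
Back-substitute: x_4 = -2.1878/2.8647 = -0.7637.
x_3 = (3.8120 − 2.0986·(-0.7637))/3.2155 = 1.6839.
x_2 = (0.7532 − 2.6777·1.6839 + 0.1915·(-0.7637))/6.1437 = -0.6351.
x_1 = (1.8204 + 3.6407·(-0.6351) + 0.7001·1.6839 + 2.5205·(-0.7637))/7.1414 = -0.1733.

x = (-0.1733, -0.6351, 1.6839, -0.7637)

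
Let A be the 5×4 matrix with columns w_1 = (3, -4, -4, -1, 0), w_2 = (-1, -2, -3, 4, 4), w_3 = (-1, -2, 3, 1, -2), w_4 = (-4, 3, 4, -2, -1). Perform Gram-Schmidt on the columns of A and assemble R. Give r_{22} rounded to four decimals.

r_{22} = 6.4789

w_1 = (3, -4, -4, -1, 0); ‖w_1‖ = 6.4807, so q_1 = (0.4629, -0.6172, -0.6172, -0.1543, 0.0000).
q_1·w_2 = 0.4629·(-1) + (-0.6172)·(-2) + (-0.6172)·(-3) + (-0.1543)·4 + 0.0000·4 = 2.0059.
u_2 = w_2 − 2.0059·q_1 = (-1.9286, -0.7619, -1.7619, 4.3095, 4.0000).
r_{22} = ‖u_2‖ = 6.4789.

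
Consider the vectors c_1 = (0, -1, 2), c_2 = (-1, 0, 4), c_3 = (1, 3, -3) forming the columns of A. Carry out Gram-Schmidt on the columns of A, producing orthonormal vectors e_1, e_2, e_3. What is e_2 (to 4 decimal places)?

c_1 = (0, -1, 2); ‖c_1‖ = 2.2361, so e_1 = (0.0000, -0.4472, 0.8944).
e_1·c_2 = 0.0000·(-1) + (-0.4472)·0 + 0.8944·4 = 3.5777.
u_2 = c_2 − 3.5777·e_1 = (-1.0000, 1.6000, 0.8000).
‖u_2‖ = 2.0494, so e_2 = (-0.4880, 0.7807, 0.3904).

e_2 = (-0.4880, 0.7807, 0.3904)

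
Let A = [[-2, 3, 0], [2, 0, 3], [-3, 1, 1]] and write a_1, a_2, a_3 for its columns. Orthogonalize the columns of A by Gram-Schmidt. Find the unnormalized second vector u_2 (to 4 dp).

u_2 = (1.9412, 1.0588, -0.5882)

a_1 = (-2, 2, -3); ‖a_1‖ = 4.1231, so e_1 = (-0.4851, 0.4851, -0.7276).
e_1·a_2 = (-0.4851)·3 + 0.4851·0 + (-0.7276)·1 = -2.1828.
u_2 = a_2 + 2.1828·e_1 = (1.9412, 1.0588, -0.5882).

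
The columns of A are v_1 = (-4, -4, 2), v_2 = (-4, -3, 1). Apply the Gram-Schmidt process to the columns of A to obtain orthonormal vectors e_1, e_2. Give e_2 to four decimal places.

v_1 = (-4, -4, 2); ‖v_1‖ = 6.0000, so e_1 = (-0.6667, -0.6667, 0.3333).
e_1·v_2 = (-0.6667)·(-4) + (-0.6667)·(-3) + 0.3333·1 = 5.0000.
u_2 = v_2 − 5.0000·e_1 = (-0.6667, 0.3333, -0.6667).
‖u_2‖ = 1.0000, so e_2 = (-0.6667, 0.3333, -0.6667).

e_2 = (-0.6667, 0.3333, -0.6667)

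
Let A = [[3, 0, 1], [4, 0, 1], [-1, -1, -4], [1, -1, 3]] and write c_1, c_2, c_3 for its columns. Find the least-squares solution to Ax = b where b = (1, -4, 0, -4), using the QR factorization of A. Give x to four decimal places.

x = (-0.4090, 2.2127, -0.4254)

c_1 = (3, 4, -1, 1); ‖c_1‖ = 5.1962, so q_1 = (0.5774, 0.7698, -0.1925, 0.1925).
q_1·c_2 = 0.5774·0 + 0.7698·0 + (-0.1925)·(-1) + 0.1925·(-1) = 0.0000.
u_2 = c_2 + 0.0000·q_1 = (0.0000, 0.0000, -1.0000, -1.0000).
‖u_2‖ = 1.4142, so q_2 = (0.0000, 0.0000, -0.7071, -0.7071).
q_1·c_3 = 0.5774·1 + 0.7698·1 + (-0.1925)·(-4) + 0.1925·3 = 2.6943; q_2·c_3 = 0.0000·1 + 0.0000·1 + (-0.7071)·(-4) + (-0.7071)·3 = 0.7071.
u_3 = c_3 − 2.6943·q_1 − 0.7071·q_2 = (-0.5556, -1.0741, -2.9815, 2.9815).
‖u_3‖ = 4.3864, so q_3 = (-0.1267, -0.2449, -0.6797, 0.6797).
Qᵀb = (-3.2717, 2.8284, -1.8660).
Back-substitute: x_3 = -1.8660/4.3864 = -0.4254.
x_2 = (2.8284 − 0.7071·(-0.4254))/1.4142 = 2.2127.
x_1 = (-3.2717 + 0.0000·2.2127 − 2.6943·(-0.4254))/5.1962 = -0.4090.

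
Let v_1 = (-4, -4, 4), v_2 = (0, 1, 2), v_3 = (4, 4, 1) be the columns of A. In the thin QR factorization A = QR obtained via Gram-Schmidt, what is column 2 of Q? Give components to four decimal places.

q_1 = v_1/‖v_1‖ = (-4, -4, 4)/6.9282 = (-0.5774, -0.5774, 0.5774).
r_{12} = q_1·v_2 = 0.5774.
u_2 = v_2 − 0.5774·q_1 = (0.3333, 1.3333, 1.6667).
‖u_2‖ = 2.1602, so q_2 = (0.1543, 0.6172, 0.7715).

q_2 = (0.1543, 0.6172, 0.7715)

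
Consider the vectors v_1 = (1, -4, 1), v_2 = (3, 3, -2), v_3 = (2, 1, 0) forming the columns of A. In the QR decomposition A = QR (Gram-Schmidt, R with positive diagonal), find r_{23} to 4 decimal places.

e_1 = v_1/‖v_1‖ = (1, -4, 1)/4.2426 = (0.2357, -0.9428, 0.2357).
r_{12} = e_1·v_2 = -2.5927.
u_2 = v_2 + 2.5927·e_1 = (3.6111, 0.5556, -1.3889).
‖u_2‖ = 3.9087, so e_2 = (0.9239, 0.1421, -0.3553).
r_{23} = e_2·v_3 = 1.9899.

r_{23} = 1.9899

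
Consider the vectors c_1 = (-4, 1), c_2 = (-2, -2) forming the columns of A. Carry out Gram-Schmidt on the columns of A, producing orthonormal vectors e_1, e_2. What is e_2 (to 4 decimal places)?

e_2 = (-0.2425, -0.9701)

c_1 = (-4, 1); ‖c_1‖ = 4.1231, so e_1 = (-0.9701, 0.2425).
e_1·c_2 = (-0.9701)·(-2) + 0.2425·(-2) = 1.4552.
u_2 = c_2 − 1.4552·e_1 = (-0.5882, -2.3529).
‖u_2‖ = 2.4254, so e_2 = (-0.2425, -0.9701).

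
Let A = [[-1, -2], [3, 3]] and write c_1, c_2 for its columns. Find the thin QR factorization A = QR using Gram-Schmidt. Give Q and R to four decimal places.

Q = [[-0.3162, -0.9487], [0.9487, -0.3162]], R = [[3.1623, 3.4785], [0.0000, 0.9487]]

c_1 = (-1, 3); ‖c_1‖ = 3.1623, so e_1 = (-0.3162, 0.9487).
e_1·c_2 = (-0.3162)·(-2) + 0.9487·3 = 3.4785.
u_2 = c_2 − 3.4785·e_1 = (-0.9000, -0.3000).
‖u_2‖ = 0.9487, so e_2 = (-0.9487, -0.3162).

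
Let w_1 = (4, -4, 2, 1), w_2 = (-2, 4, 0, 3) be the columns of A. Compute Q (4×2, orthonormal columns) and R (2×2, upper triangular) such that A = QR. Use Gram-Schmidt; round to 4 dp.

Q = [[0.6576, 0.0654], [-0.6576, 0.4185], [0.3288, 0.2747], [0.1644, 0.8632]], R = [[6.0828, -3.4524], [0.0000, 4.1329]]

w_1 = (4, -4, 2, 1); ‖w_1‖ = 6.0828, so q_1 = (0.6576, -0.6576, 0.3288, 0.1644).
q_1·w_2 = 0.6576·(-2) + (-0.6576)·4 + 0.3288·0 + 0.1644·3 = -3.4524.
u_2 = w_2 + 3.4524·q_1 = (0.2703, 1.7297, 1.1351, 3.5676).
‖u_2‖ = 4.1329, so q_2 = (0.0654, 0.4185, 0.2747, 0.8632).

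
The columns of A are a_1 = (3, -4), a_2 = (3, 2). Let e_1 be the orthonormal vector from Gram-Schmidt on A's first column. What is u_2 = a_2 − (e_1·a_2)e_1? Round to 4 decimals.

u_2 = (2.8800, 2.1600)

a_1 = (3, -4); ‖a_1‖ = 5.0000, so e_1 = (0.6000, -0.8000).
e_1·a_2 = 0.6000·3 + (-0.8000)·2 = 0.2000.
u_2 = a_2 − 0.2000·e_1 = (2.8800, 2.1600).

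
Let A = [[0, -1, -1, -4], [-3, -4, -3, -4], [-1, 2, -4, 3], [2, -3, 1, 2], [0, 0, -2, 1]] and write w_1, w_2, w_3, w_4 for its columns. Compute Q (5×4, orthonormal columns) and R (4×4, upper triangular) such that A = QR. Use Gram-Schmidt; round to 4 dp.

e_1 = w_1/‖w_1‖ = (0, -3, -1, 2, 0)/3.7417 = (0.0000, -0.8018, -0.2673, 0.5345, 0.0000).
r_{12} = e_1·w_2 = 1.0690.
u_2 = w_2 − 1.0690·e_1 = (-1.0000, -3.1429, 2.2857, -3.5714, 0.0000).
‖u_2‖ = 5.3719, so e_2 = (-0.1862, -0.5851, 0.4255, -0.6648, 0.0000).
r_{13} = e_1·w_3 = 4.0089; r_{23} = e_2·w_3 = -0.4255.
u_3 = w_3 − 4.0089·e_1 + 0.4255·e_2 = (-1.0792, -0.0347, -2.7475, -1.4257, -2.0000).
‖u_3‖ = 3.8403, so e_3 = (-0.2810, -0.0090, -0.7155, -0.3713, -0.5208).
r_{14} = e_1·w_4 = 3.4744; r_{24} = e_2·w_4 = 3.0317; r_{34} = e_3·w_4 = -2.2495.
u_4 = w_4 − 3.4744·e_1 − 3.0317·e_2 + 2.2495·e_3 = (-4.0678, 0.5391, 1.0292, 1.3233, -0.1715).
‖u_4‖ = 4.4359, so e_4 = (-0.9170, 0.1215, 0.2320, 0.2983, -0.0387).

Q = [[0.0000, -0.1862, -0.2810, -0.9170], [-0.8018, -0.5851, -0.0090, 0.1215], [-0.2673, 0.4255, -0.7155, 0.2320], [0.5345, -0.6648, -0.3713, 0.2983], [0.0000, 0.0000, -0.5208, -0.0387]], R = [[3.7417, 1.0690, 4.0089, 3.4744], [0.0000, 5.3719, -0.4255, 3.0317], [0.0000, 0.0000, 3.8403, -2.2495], [0.0000, 0.0000, 0.0000, 4.4359]]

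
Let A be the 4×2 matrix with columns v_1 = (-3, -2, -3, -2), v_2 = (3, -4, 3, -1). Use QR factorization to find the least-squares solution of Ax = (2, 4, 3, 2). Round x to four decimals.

x = (-1.1454, -0.3475)

v_1 = (-3, -2, -3, -2); ‖v_1‖ = 5.0990, so e_1 = (-0.5883, -0.3922, -0.5883, -0.3922).
e_1·v_2 = (-0.5883)·3 + (-0.3922)·(-4) + (-0.5883)·3 + (-0.3922)·(-1) = -1.5689.
u_2 = v_2 + 1.5689·e_1 = (2.0769, -4.6154, 2.0769, -1.6154).
‖u_2‖ = 5.7042, so e_2 = (0.3641, -0.8091, 0.3641, -0.2832).
Qᵀb = (-5.2951, -1.9823).
Back-substitute: x_2 = -1.9823/5.7042 = -0.3475.
x_1 = (-5.2951 + 1.5689·(-0.3475))/5.0990 = -1.1454.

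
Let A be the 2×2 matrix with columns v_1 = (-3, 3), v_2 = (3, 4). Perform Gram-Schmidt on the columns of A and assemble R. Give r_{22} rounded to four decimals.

r_{22} = 4.9497

v_1 = (-3, 3); ‖v_1‖ = 4.2426, so q_1 = (-0.7071, 0.7071).
q_1·v_2 = (-0.7071)·3 + 0.7071·4 = 0.7071.
u_2 = v_2 − 0.7071·q_1 = (3.5000, 3.5000).
r_{22} = ‖u_2‖ = 4.9497.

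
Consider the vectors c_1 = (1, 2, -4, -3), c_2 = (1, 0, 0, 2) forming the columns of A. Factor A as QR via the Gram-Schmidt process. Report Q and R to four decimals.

e_1 = c_1/‖c_1‖ = (1, 2, -4, -3)/5.4772 = (0.1826, 0.3651, -0.7303, -0.5477).
r_{12} = e_1·c_2 = -0.9129.
u_2 = c_2 + 0.9129·e_1 = (1.1667, 0.3333, -0.6667, 1.5000).
‖u_2‖ = 2.0412, so e_2 = (0.5715, 0.1633, -0.3266, 0.7348).

Q = [[0.1826, 0.5715], [0.3651, 0.1633], [-0.7303, -0.3266], [-0.5477, 0.7348]], R = [[5.4772, -0.9129], [0.0000, 2.0412]]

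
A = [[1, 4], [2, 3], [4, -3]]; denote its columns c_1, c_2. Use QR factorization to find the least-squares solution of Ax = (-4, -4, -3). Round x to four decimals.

x = (-1.2028, -0.6296)

q_1 = c_1/‖c_1‖ = (1, 2, 4)/4.5826 = (0.2182, 0.4364, 0.8729).
r_{12} = q_1·c_2 = -0.4364.
u_2 = c_2 + 0.4364·q_1 = (4.0952, 3.1905, -2.6190).
‖u_2‖ = 5.8146, so q_2 = (0.7043, 0.5487, -0.4504).
Qᵀb = (-5.2372, -3.6607).
Back-substitute: x_2 = -3.6607/5.8146 = -0.6296.
x_1 = (-5.2372 + 0.4364·(-0.6296))/4.5826 = -1.2028.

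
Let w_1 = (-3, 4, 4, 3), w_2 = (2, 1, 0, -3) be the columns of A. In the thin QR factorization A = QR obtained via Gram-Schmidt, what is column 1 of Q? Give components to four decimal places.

q_1 = (-0.4243, 0.5657, 0.5657, 0.4243)

w_1 = (-3, 4, 4, 3); ‖w_1‖ = 7.0711, so q_1 = (-0.4243, 0.5657, 0.5657, 0.4243).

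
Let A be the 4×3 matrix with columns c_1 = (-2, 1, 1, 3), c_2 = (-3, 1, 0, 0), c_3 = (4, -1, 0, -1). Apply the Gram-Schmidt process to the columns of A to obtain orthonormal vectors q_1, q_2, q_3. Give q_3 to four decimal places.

q_1 = c_1/‖c_1‖ = (-2, 1, 1, 3)/3.8730 = (-0.5164, 0.2582, 0.2582, 0.7746).
r_{12} = q_1·c_2 = 1.8074.
u_2 = c_2 − 1.8074·q_1 = (-2.0667, 0.5333, -0.4667, -1.4000).
‖u_2‖ = 2.5949, so q_2 = (-0.7964, 0.2055, -0.1798, -0.5395).
r_{13} = q_1·c_3 = -3.0984; r_{23} = q_2·c_3 = -2.8518.
u_3 = c_3 + 3.0984·q_1 + 2.8518·q_2 = (0.1287, 0.3861, 0.2871, -0.1386).
‖u_3‖ = 0.5170, so q_3 = (0.2489, 0.7468, 0.5553, -0.2681).

q_3 = (0.2489, 0.7468, 0.5553, -0.2681)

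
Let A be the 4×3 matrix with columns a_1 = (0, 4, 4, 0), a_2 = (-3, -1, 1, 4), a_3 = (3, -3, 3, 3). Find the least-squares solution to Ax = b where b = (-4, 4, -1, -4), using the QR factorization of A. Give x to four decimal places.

a_1 = (0, 4, 4, 0); ‖a_1‖ = 5.6569, so e_1 = (0.0000, 0.7071, 0.7071, 0.0000).
e_1·a_2 = 0.0000·(-3) + 0.7071·(-1) + 0.7071·1 + 0.0000·4 = 0.0000.
u_2 = a_2 + 0.0000·e_1 = (-3.0000, -1.0000, 1.0000, 4.0000).
‖u_2‖ = 5.1962, so e_2 = (-0.5774, -0.1925, 0.1925, 0.7698).
e_1·a_3 = 0.0000·3 + 0.7071·(-3) + 0.7071·3 + 0.0000·3 = 0.0000; e_2·a_3 = (-0.5774)·3 + (-0.1925)·(-3) + 0.1925·3 + 0.7698·3 = 1.7321.
u_3 = a_3 + 0.0000·e_1 − 1.7321·e_2 = (4.0000, -2.6667, 2.6667, 1.6667).
‖u_3‖ = 5.7446, so e_3 = (0.6963, -0.4642, 0.4642, 0.2901).
Qᵀb = (2.1213, -1.7321, -6.2668).
Back-substitute: x_3 = -6.2668/5.7446 = -1.0909.
x_2 = (-1.7321 − 1.7321·(-1.0909))/5.1962 = 0.0303.
x_1 = (2.1213 + 0.0000·0.0303 + 0.0000·(-1.0909))/5.6569 = 0.3750.

x = (0.3750, 0.0303, -1.0909)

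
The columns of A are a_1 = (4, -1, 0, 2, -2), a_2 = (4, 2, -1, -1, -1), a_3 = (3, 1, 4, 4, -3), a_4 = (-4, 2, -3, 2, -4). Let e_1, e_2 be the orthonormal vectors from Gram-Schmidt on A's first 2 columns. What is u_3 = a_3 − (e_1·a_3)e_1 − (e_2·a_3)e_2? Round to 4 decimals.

e_1 = a_1/‖a_1‖ = (4, -1, 0, 2, -2)/5.0000 = (0.8000, -0.2000, 0.0000, 0.4000, -0.4000).
r_{12} = e_1·a_2 = 2.8000.
u_2 = a_2 − 2.8000·e_1 = (1.7600, 2.5600, -1.0000, -2.1200, 0.1200).
‖u_2‖ = 3.8936, so e_2 = (0.4520, 0.6575, -0.2568, -0.5445, 0.0308).
r_{13} = e_1·a_3 = 5.0000; r_{23} = e_2·a_3 = -1.2842.
u_3 = a_3 − 5.0000·e_1 + 1.2842·e_2 = (-0.4195, 2.8443, 3.6702, 1.3008, -0.9604).

u_3 = (-0.4195, 2.8443, 3.6702, 1.3008, -0.9604)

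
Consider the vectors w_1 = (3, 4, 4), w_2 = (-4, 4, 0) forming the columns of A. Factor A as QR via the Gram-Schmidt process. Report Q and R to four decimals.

Q = [[0.4685, -0.7635], [0.6247, 0.6420], [0.6247, -0.0694]], R = [[6.4031, 0.6247], [0.0000, 5.6223]]

q_1 = w_1/‖w_1‖ = (3, 4, 4)/6.4031 = (0.4685, 0.6247, 0.6247).
r_{12} = q_1·w_2 = 0.6247.
u_2 = w_2 − 0.6247·q_1 = (-4.2927, 3.6098, -0.3902).
‖u_2‖ = 5.6223, so q_2 = (-0.7635, 0.6420, -0.0694).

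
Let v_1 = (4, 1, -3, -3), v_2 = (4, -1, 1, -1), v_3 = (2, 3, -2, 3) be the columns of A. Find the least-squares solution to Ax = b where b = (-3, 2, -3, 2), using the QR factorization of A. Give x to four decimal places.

v_1 = (4, 1, -3, -3); ‖v_1‖ = 5.9161, so q_1 = (0.6761, 0.1690, -0.5071, -0.5071).
q_1·v_2 = 0.6761·4 + 0.1690·(-1) + (-0.5071)·1 + (-0.5071)·(-1) = 2.5355.
u_2 = v_2 − 2.5355·q_1 = (2.2857, -1.4286, 2.2857, 0.2857).
‖u_2‖ = 3.5456, so q_2 = (0.6447, -0.4029, 0.6447, 0.0806).
q_1·v_3 = 0.6761·2 + 0.1690·3 + (-0.5071)·(-2) + (-0.5071)·3 = 1.3522; q_2·v_3 = 0.6447·2 + (-0.4029)·3 + 0.6447·(-2) + 0.0806·3 = -0.9670.
u_3 = v_3 − 1.3522·q_1 + 0.9670·q_2 = (1.7091, 2.3818, -0.6909, 3.7636).
‖u_3‖ = 4.8204, so q_3 = (0.3546, 0.4941, -0.1433, 0.7808).
Qᵀb = (-1.1832, -4.5126, 1.9161).
Back-substitute: x_3 = 1.9161/4.8204 = 0.3975.
x_2 = (-4.5126 + 0.9670·0.3975)/3.5456 = -1.1643.
x_1 = (-1.1832 − 2.5355·(-1.1643) − 1.3522·0.3975)/5.9161 = 0.2081.

x = (0.2081, -1.1643, 0.3975)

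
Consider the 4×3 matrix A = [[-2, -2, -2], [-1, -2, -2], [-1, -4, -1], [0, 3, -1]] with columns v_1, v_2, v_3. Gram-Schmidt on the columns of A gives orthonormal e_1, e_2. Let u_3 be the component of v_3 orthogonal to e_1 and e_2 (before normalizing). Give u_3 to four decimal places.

u_3 = (0.5510, -0.8878, -0.2143, -0.5102)

v_1 = (-2, -1, -1, 0); ‖v_1‖ = 2.4495, so e_1 = (-0.8165, -0.4082, -0.4082, 0.0000).
e_1·v_2 = (-0.8165)·(-2) + (-0.4082)·(-2) + (-0.4082)·(-4) + 0.0000·3 = 4.0825.
u_2 = v_2 − 4.0825·e_1 = (1.3333, -0.3333, -2.3333, 3.0000).
‖u_2‖ = 4.0415, so e_2 = (0.3299, -0.0825, -0.5774, 0.7423).
e_1·v_3 = (-0.8165)·(-2) + (-0.4082)·(-2) + (-0.4082)·(-1) + 0.0000·(-1) = 2.8577; e_2·v_3 = 0.3299·(-2) + (-0.0825)·(-2) + (-0.5774)·(-1) + 0.7423·(-1) = -0.6598.
u_3 = v_3 − 2.8577·e_1 + 0.6598·e_2 = (0.5510, -0.8878, -0.2143, -0.5102).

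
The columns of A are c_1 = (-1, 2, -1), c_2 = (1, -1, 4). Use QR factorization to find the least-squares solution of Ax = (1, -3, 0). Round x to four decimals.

c_1 = (-1, 2, -1); ‖c_1‖ = 2.4495, so e_1 = (-0.4082, 0.8165, -0.4082).
e_1·c_2 = (-0.4082)·1 + 0.8165·(-1) + (-0.4082)·4 = -2.8577.
u_2 = c_2 + 2.8577·e_1 = (-0.1667, 1.3333, 2.8333).
‖u_2‖ = 3.1358, so e_2 = (-0.0531, 0.4252, 0.9035).
Qᵀb = (-2.8577, -1.3287).
Back-substitute: x_2 = -1.3287/3.1358 = -0.4237.
x_1 = (-2.8577 + 2.8577·(-0.4237))/2.4495 = -1.6610.

x = (-1.6610, -0.4237)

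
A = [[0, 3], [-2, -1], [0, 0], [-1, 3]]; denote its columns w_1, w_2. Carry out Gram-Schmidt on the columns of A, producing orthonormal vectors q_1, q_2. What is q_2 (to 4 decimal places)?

q_1 = w_1/‖w_1‖ = (0, -2, 0, -1)/2.2361 = (0.0000, -0.8944, 0.0000, -0.4472).
r_{12} = q_1·w_2 = -0.4472.
u_2 = w_2 + 0.4472·q_1 = (3.0000, -1.4000, 0.0000, 2.8000).
‖u_2‖ = 4.3359, so q_2 = (0.6919, -0.3229, 0.0000, 0.6458).

q_2 = (0.6919, -0.3229, 0.0000, 0.6458)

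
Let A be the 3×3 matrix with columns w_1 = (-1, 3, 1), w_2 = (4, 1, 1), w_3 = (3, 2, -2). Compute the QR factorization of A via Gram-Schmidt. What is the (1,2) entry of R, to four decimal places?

r_{12} = 0.0000

q_1 = w_1/‖w_1‖ = (-1, 3, 1)/3.3166 = (-0.3015, 0.9045, 0.3015).
r_{12} = q_1·w_2 = 0.0000.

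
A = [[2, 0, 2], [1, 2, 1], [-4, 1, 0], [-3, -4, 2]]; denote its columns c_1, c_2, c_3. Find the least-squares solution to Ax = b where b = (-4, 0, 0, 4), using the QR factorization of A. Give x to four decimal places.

x = (-0.4529, -0.6925, -0.5120)

c_1 = (2, 1, -4, -3); ‖c_1‖ = 5.4772, so q_1 = (0.3651, 0.1826, -0.7303, -0.5477).
q_1·c_2 = 0.3651·0 + 0.1826·2 + (-0.7303)·1 + (-0.5477)·(-4) = 1.8257.
u_2 = c_2 − 1.8257·q_1 = (-0.6667, 1.6667, 2.3333, -3.0000).
‖u_2‖ = 4.2032, so q_2 = (-0.1586, 0.3965, 0.5551, -0.7137).
q_1·c_3 = 0.3651·2 + 0.1826·1 + (-0.7303)·0 + (-0.5477)·2 = -0.1826; q_2·c_3 = (-0.1586)·2 + 0.3965·1 + 0.5551·0 + (-0.7137)·2 = -1.3482.
u_3 = c_3 + 0.1826·q_1 + 1.3482·q_2 = (1.8528, 1.5679, 0.6151, 0.9377).
‖u_3‖ = 2.6738, so q_3 = (0.6930, 0.5864, 0.2300, 0.3507).
Qᵀb = (-3.6515, -2.2205, -1.3690).
Back-substitute: x_3 = -1.3690/2.6738 = -0.5120.
x_2 = (-2.2205 + 1.3482·(-0.5120))/4.2032 = -0.6925.
x_1 = (-3.6515 − 1.8257·(-0.6925) + 0.1826·(-0.5120))/5.4772 = -0.4529.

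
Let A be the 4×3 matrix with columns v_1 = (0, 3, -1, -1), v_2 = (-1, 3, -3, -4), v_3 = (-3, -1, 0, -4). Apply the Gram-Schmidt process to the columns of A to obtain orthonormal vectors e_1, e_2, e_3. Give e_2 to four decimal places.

e_2 = (-0.2920, -0.3982, -0.4513, -0.7433)

v_1 = (0, 3, -1, -1); ‖v_1‖ = 3.3166, so e_1 = (0.0000, 0.9045, -0.3015, -0.3015).
e_1·v_2 = 0.0000·(-1) + 0.9045·3 + (-0.3015)·(-3) + (-0.3015)·(-4) = 4.8242.
u_2 = v_2 − 4.8242·e_1 = (-1.0000, -1.3636, -1.5455, -2.5455).
‖u_2‖ = 3.4245, so e_2 = (-0.2920, -0.3982, -0.4513, -0.7433).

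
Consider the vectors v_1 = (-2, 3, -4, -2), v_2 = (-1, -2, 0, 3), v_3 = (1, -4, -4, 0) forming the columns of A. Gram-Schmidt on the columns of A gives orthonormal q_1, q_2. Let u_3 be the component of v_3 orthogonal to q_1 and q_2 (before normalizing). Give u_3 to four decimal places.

q_1 = v_1/‖v_1‖ = (-2, 3, -4, -2)/5.7446 = (-0.3482, 0.5222, -0.6963, -0.3482).
r_{12} = q_1·v_2 = -1.7408.
u_2 = v_2 + 1.7408·q_1 = (-1.6061, -1.0909, -1.2121, 2.3939).
‖u_2‖ = 3.3121, so q_2 = (-0.4849, -0.3294, -0.3660, 0.7228).
r_{13} = q_1·v_3 = 0.3482; r_{23} = q_2·v_3 = 2.2965.
u_3 = v_3 − 0.3482·q_1 − 2.2965·q_2 = (2.2348, -3.4254, -2.9171, -1.5387).

u_3 = (2.2348, -3.4254, -2.9171, -1.5387)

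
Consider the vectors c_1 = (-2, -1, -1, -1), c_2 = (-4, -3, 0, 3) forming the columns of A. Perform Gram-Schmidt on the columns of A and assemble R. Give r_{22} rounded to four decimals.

c_1 = (-2, -1, -1, -1); ‖c_1‖ = 2.6458, so e_1 = (-0.7559, -0.3780, -0.3780, -0.3780).
e_1·c_2 = (-0.7559)·(-4) + (-0.3780)·(-3) + (-0.3780)·0 + (-0.3780)·3 = 3.0237.
u_2 = c_2 − 3.0237·e_1 = (-1.7143, -1.8571, 1.1429, 4.1429).
r_{22} = ‖u_2‖ = 4.9857.

r_{22} = 4.9857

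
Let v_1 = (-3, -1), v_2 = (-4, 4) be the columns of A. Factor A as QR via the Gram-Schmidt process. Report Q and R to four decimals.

e_1 = v_1/‖v_1‖ = (-3, -1)/3.1623 = (-0.9487, -0.3162).
r_{12} = e_1·v_2 = 2.5298.
u_2 = v_2 − 2.5298·e_1 = (-1.6000, 4.8000).
‖u_2‖ = 5.0596, so e_2 = (-0.3162, 0.9487).

Q = [[-0.9487, -0.3162], [-0.3162, 0.9487]], R = [[3.1623, 2.5298], [0.0000, 5.0596]]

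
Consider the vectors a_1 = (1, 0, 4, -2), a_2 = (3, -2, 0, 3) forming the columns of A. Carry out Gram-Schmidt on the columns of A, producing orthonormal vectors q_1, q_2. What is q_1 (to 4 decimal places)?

q_1 = (0.2182, 0.0000, 0.8729, -0.4364)

a_1 = (1, 0, 4, -2); ‖a_1‖ = 4.5826, so q_1 = (0.2182, 0.0000, 0.8729, -0.4364).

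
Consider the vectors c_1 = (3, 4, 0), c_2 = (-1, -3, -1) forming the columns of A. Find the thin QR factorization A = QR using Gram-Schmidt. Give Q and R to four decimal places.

c_1 = (3, 4, 0); ‖c_1‖ = 5.0000, so q_1 = (0.6000, 0.8000, 0.0000).
q_1·c_2 = 0.6000·(-1) + 0.8000·(-3) + 0.0000·(-1) = -3.0000.
u_2 = c_2 + 3.0000·q_1 = (0.8000, -0.6000, -1.0000).
‖u_2‖ = 1.4142, so q_2 = (0.5657, -0.4243, -0.7071).

Q = [[0.6000, 0.5657], [0.8000, -0.4243], [0.0000, -0.7071]], R = [[5.0000, -3.0000], [0.0000, 1.4142]]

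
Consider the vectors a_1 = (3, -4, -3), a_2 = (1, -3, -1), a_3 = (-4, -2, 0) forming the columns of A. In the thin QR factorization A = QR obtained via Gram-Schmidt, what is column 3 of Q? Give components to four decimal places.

a_1 = (3, -4, -3); ‖a_1‖ = 5.8310, so q_1 = (0.5145, -0.6860, -0.5145).
q_1·a_2 = 0.5145·1 + (-0.6860)·(-3) + (-0.5145)·(-1) = 3.0870.
u_2 = a_2 − 3.0870·q_1 = (-0.5882, -0.8824, 0.5882).
‖u_2‖ = 1.2127, so q_2 = (-0.4851, -0.7276, 0.4851).
q_1·a_3 = 0.5145·(-4) + (-0.6860)·(-2) + (-0.5145)·0 = -0.6860; q_2·a_3 = (-0.4851)·(-4) + (-0.7276)·(-2) + 0.4851·0 = 3.3955.
u_3 = a_3 + 0.6860·q_1 − 3.3955·q_2 = (-2.0000, 0.0000, -2.0000).
‖u_3‖ = 2.8284, so q_3 = (-0.7071, 0.0000, -0.7071).

q_3 = (-0.7071, 0.0000, -0.7071)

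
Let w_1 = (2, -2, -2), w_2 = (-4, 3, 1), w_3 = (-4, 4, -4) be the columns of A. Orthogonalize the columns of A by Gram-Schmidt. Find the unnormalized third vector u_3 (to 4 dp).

w_1 = (2, -2, -2); ‖w_1‖ = 3.4641, so q_1 = (0.5774, -0.5774, -0.5774).
q_1·w_2 = 0.5774·(-4) + (-0.5774)·3 + (-0.5774)·1 = -4.6188.
u_2 = w_2 + 4.6188·q_1 = (-1.3333, 0.3333, -1.6667).
‖u_2‖ = 2.1602, so q_2 = (-0.6172, 0.1543, -0.7715).
q_1·w_3 = 0.5774·(-4) + (-0.5774)·4 + (-0.5774)·(-4) = -2.3094; q_2·w_3 = (-0.6172)·(-4) + 0.1543·4 + (-0.7715)·(-4) = 6.1721.
u_3 = w_3 + 2.3094·q_1 − 6.1721·q_2 = (1.1429, 1.7143, -0.5714).

u_3 = (1.1429, 1.7143, -0.5714)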